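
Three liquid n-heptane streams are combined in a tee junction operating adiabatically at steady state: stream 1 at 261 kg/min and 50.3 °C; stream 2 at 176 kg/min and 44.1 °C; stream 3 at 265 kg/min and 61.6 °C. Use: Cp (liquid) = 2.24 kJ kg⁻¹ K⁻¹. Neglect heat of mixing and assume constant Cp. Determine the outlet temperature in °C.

T_out = 53.0 °C

No heat crosses the boundary, so H_out = H_in.
Σ ṁᵢCp,ᵢTᵢ = 261×2.24×50.3 + 176×2.24×44.1 + 265×2.24×61.6 = 83359
Σ ṁᵢCp,ᵢ = 261×2.24 + 176×2.24 + 265×2.24 = 1572.5
T_out = 83359 / 1572.5 = 53.011 °C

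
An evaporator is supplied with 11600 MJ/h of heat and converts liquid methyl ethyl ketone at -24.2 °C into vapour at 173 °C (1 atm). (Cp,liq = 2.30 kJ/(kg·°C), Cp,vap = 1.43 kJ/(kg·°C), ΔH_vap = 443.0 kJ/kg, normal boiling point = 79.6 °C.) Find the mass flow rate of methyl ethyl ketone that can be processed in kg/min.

Δh = 2.30×(79.6−-24.2) + 443.0 + 1.43×(173−79.6) = 815.3 kJ/kg
Q = 11600 MJ/h = 3222.2 kJ/s = 193330 kJ/min
ṁ = Q/Δh = 193330 / 815.3 = 237.13 kg/min

ṁ = 237 kg/min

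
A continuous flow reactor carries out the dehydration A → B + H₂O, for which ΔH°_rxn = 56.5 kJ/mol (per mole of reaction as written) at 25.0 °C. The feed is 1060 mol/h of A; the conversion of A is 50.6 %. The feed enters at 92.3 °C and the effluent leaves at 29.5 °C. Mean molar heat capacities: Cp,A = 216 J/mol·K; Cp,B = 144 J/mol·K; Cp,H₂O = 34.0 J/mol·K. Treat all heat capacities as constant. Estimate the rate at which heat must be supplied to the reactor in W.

Q_in = 4400 W

Extent of reaction ξ = 0.506 × 1060 = 536.36 mol/h
Reaction term: ξ·ΔH°_rxn = 536.36 × 56.5 = 30304 kJ/h
Sensible, feed 92.3→25 °C: -15409 kJ/h
Outlet flows (mol/h): A 523.64, B 536.36, H₂O 536.36
Sensible, products 25→29.5 °C: 938.6 kJ/h
Q = ΔH = 15834 kJ/h = 4.3983 kW
Heat supplied = 4398.3 W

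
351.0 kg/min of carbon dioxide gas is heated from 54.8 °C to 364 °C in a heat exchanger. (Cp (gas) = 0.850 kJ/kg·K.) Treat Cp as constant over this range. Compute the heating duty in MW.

Q = ṁ·Cp·ΔT = 351.0 × 0.850 × (364 − 54.8) = 92250 kJ/min
Converting: 92250 / 60 s = 1537.5 kW
Heating duty = 1.5375 MW

Q = 1.54 MW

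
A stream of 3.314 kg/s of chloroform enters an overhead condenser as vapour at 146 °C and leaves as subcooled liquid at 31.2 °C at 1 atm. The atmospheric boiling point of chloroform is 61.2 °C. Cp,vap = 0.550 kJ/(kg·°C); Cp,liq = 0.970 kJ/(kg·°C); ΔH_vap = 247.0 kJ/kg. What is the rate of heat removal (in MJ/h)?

vapour 146→61.2 °C: -46.64 kJ/kg
condensation at 61.2 °C: -247 kJ/kg
liquid 61.2→31.2 °C: -29.1 kJ/kg
Δh = -46.64 + -247 + -29.1 = -322.74 kJ/kg
Q = ṁ·Δh = 3.314 kg/s × -322.74 kJ/kg = -1069.6 kJ/s
|Q| = 1069.6 kW = 3850.4 MJ/h

Q_c = 3850 MJ/h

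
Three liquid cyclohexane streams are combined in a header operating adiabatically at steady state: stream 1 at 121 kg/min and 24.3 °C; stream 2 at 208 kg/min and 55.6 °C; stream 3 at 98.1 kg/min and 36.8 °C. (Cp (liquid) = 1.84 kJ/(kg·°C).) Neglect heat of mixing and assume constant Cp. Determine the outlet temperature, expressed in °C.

T_out = 42.4 °C

No heat crosses the boundary, so H_out = H_in.
Σ ṁᵢCp,ᵢTᵢ = 121×1.84×24.3 + 208×1.84×55.6 + 98.1×1.84×36.8 = 33332
Σ ṁᵢCp,ᵢ = 121×1.84 + 208×1.84 + 98.1×1.84 = 785.86
T_out = 33332 / 785.86 = 42.414 °C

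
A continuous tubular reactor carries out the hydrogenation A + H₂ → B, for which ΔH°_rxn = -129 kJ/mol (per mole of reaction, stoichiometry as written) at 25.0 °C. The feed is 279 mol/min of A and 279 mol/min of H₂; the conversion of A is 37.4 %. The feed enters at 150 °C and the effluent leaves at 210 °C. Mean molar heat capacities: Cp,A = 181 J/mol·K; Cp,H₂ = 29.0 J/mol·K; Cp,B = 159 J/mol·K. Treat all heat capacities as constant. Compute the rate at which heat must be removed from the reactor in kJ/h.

Q_out = 656000 kJ/h

Extent of reaction ξ = 0.374 × 279 = 104.35 mol/min
Reaction term: ξ·ΔH°_rxn = 104.35 × -129 = -13461 kJ/min
Sensible, feed 150→25 °C: -7323.8 kJ/min
Outlet flows (mol/min): A 174.65, H₂ 174.65, B 104.35
Sensible, products 25→210 °C: 9854.6 kJ/min
Q = ΔH = -10930 kJ/min = -182.16 kW
Heat removed = 655780 kJ/h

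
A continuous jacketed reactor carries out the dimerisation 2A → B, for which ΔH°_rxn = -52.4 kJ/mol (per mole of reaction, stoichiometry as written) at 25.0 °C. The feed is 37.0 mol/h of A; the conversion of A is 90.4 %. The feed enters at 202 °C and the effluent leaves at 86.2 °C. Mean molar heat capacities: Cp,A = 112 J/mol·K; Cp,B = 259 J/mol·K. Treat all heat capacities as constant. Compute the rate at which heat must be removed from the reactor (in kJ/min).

Q_out = 22.0 kJ/min

Extent of reaction ξ = 0.904 × 37.0 / 2 = 16.724 mol/h
Reaction term: ξ·ΔH°_rxn = 16.724 × -52.4 = -876.34 kJ/h
Sensible, feed 202→25 °C: -733.49 kJ/h
Outlet flows (mol/h): A 3.552, B 16.724
Sensible, products 25→86.2 °C: 289.44 kJ/h
Q = ΔH = -1320.4 kJ/h = -0.36677 kW
Heat removed = 22.006 kJ/min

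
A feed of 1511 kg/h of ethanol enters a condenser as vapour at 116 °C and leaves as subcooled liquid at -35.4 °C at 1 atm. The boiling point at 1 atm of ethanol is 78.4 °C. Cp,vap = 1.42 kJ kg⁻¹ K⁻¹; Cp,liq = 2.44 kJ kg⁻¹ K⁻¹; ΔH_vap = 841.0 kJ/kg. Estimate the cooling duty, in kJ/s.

vapour 116→78.4 °C: -53.392 kJ/kg
condensation at 78.4 °C: -841 kJ/kg
liquid 78.4→-35.4 °C: -277.67 kJ/kg
Δh = -53.392 + -841 + -277.67 = -1172.1 kJ/kg
Q = ṁ·Δh = 1511 kg/h × -1172.1 kJ/kg = -1.771e+06 kJ/h
|Q| = 491.94 kW

Q_c = 492 kJ/s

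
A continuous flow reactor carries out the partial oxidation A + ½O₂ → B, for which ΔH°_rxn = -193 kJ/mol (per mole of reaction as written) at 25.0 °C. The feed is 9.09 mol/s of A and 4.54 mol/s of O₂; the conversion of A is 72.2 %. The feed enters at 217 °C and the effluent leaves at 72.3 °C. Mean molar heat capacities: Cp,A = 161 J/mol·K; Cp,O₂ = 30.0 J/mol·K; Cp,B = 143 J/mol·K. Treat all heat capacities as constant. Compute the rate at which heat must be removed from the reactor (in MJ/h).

Extent of reaction ξ = 0.722 × 9.09 = 6.563 mol/s
Reaction term: ξ·ΔH°_rxn = 6.563 × -193 = -1266.7 kJ/s
Sensible, feed 217→25 °C: -307.14 kJ/s
Outlet flows (mol/s): A 2.527, O₂ 1.2585, B 6.563
Sensible, products 25→72.3 °C: 65.421 kJ/s
Q = ΔH = -1508.4 kJ/s = -1508.4 kW
Heat removed = 5430.1 MJ/h

Q_out = 5430 MJ/h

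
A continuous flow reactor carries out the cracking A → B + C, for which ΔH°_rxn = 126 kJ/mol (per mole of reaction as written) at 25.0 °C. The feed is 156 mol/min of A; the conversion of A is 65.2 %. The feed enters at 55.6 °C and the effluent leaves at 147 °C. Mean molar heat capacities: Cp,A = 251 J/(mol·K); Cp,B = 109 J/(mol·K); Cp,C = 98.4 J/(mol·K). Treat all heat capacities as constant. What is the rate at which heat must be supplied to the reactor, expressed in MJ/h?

Q_in = 951 MJ/h

Extent of reaction ξ = 0.652 × 156 = 101.71 mol/min
Reaction term: ξ·ΔH°_rxn = 101.71 × 126 = 12816 kJ/min
Sensible, feed 55.6→25 °C: -1198.2 kJ/min
Outlet flows (mol/min): A 54.288, B 101.71, C 101.71
Sensible, products 25→147 °C: 4236 kJ/min
Q = ΔH = 15854 kJ/min = 264.23 kW
Heat supplied = 951.21 MJ/h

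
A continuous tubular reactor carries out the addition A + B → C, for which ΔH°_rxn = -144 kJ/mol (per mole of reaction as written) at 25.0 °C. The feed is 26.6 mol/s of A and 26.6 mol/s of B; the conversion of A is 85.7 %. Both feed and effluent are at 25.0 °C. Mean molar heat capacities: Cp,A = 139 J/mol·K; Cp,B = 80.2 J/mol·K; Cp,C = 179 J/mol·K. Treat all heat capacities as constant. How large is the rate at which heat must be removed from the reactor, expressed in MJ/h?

Extent of reaction ξ = 0.857 × 26.6 = 22.796 mol/s
Reaction term: ξ·ΔH°_rxn = 22.796 × -144 = -3282.7 kJ/s
Q = ΔH = -3282.7 kJ/s = -3282.7 kW
Heat removed = 11818 MJ/h

Q_out = 11800 MJ/h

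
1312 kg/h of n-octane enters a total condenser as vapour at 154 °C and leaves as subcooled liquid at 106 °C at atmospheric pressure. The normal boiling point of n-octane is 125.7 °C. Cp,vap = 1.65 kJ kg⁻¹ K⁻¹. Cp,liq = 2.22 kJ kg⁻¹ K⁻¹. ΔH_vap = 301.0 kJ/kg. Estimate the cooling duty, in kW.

vapour 154→125.7 °C: -46.695 kJ/kg
condensation at 125.7 °C: -301 kJ/kg
liquid 125.7→106 °C: -43.734 kJ/kg
Δh = -46.695 + -301 + -43.734 = -391.43 kJ/kg
Q = ṁ·Δh = 1312 kg/h × -391.43 kJ/kg = -513550 kJ/h
|Q| = 142.65 kW

Q_c = 143 kW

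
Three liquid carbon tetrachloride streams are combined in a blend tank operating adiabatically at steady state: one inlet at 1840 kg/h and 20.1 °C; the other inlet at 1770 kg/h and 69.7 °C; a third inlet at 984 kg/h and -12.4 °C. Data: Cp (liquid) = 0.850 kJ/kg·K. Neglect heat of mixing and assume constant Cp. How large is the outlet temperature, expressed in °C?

Adiabatic, steady state ⇒ Σ ṁᵢCp,ᵢ(T_out − Tᵢ) = 0
Σ ṁᵢCp,ᵢTᵢ = 1840×0.850×20.1 + 1770×0.850×69.7 + 984×0.850×-12.4 = 125930
Σ ṁᵢCp,ᵢ = 1840×0.850 + 1770×0.850 + 984×0.850 = 3904.9
T_out = 125930 / 3904.9 = 32.249 °C

T_out = 32.2 °C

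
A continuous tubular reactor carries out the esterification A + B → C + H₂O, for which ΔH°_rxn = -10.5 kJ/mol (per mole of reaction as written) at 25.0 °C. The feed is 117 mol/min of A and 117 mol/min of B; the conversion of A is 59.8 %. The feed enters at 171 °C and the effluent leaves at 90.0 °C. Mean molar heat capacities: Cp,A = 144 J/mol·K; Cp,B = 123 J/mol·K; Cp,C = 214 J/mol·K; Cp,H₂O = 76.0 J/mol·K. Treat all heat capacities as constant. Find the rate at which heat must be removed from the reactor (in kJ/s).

Q_out = 52.7 kJ/s

Extent of reaction ξ = 0.598 × 117 = 69.966 mol/min
Reaction term: ξ·ΔH°_rxn = 69.966 × -10.5 = -734.64 kJ/min
Sensible, feed 171→25 °C: -4560.9 kJ/min
Outlet flows (mol/min): A 47.034, B 47.034, C 69.966, H₂O 69.966
Sensible, products 25→90.0 °C: 2135.1 kJ/min
Q = ΔH = -3160.4 kJ/min = -52.673 kW
Heat removed = 52.673 kJ/s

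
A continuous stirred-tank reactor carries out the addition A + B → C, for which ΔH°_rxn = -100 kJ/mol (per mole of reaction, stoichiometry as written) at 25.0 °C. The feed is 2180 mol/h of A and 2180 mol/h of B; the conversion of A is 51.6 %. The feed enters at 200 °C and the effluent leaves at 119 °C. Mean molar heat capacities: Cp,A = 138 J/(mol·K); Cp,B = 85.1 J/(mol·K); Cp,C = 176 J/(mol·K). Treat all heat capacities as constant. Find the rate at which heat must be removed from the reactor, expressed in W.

Q_out = 43600 W

Extent of reaction ξ = 0.516 × 2180 = 1124.9 mol/h
Reaction term: ξ·ΔH°_rxn = 1124.9 × -100 = -112490 kJ/h
Sensible, feed 200→25 °C: -85113 kJ/h
Outlet flows (mol/h): A 1055.1, B 1055.1, C 1124.9
Sensible, products 25→119 °C: 40737 kJ/h
Q = ΔH = -156860 kJ/h = -43.573 kW
Heat removed = 43573 W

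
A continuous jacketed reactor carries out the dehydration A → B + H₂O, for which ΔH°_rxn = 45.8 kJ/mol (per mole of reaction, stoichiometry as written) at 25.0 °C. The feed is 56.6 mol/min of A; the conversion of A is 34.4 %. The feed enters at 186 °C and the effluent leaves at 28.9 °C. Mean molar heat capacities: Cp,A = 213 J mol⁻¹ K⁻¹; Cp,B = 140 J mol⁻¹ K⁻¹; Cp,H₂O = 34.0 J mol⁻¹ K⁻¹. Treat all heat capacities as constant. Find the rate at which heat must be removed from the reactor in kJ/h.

Extent of reaction ξ = 0.344 × 56.6 = 19.47 mol/min
Reaction term: ξ·ΔH°_rxn = 19.47 × 45.8 = 891.74 kJ/min
Sensible, feed 186→25 °C: -1941 kJ/min
Outlet flows (mol/min): A 37.13, B 19.47, H₂O 19.47
Sensible, products 25→28.9 °C: 44.056 kJ/min
Q = ΔH = -1005.2 kJ/min = -16.753 kW
Heat removed = 60311 kJ/h

Q_out = 60300 kJ/h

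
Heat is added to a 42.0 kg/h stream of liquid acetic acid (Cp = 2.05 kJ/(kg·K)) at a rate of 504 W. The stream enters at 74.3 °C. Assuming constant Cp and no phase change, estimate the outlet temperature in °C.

T_out = 95.4 °C

Q = 504 W = 1814.4 kJ/h
ΔT = Q/(ṁ·Cp) = 1814.4/(42.0×2.05) = 21.073 K
T_out = 74.3 + 21.073 = 95.373 °C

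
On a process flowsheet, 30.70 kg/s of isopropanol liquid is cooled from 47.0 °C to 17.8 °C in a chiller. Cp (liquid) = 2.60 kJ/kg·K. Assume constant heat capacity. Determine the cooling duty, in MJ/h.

Q = ṁ·Cp·ΔT = 30.70 × 2.60 × (17.8 − 47.0) = -2330.7 kJ/s
Cooling duty = 8390.7 MJ/h

Q_c = 8390 MJ/h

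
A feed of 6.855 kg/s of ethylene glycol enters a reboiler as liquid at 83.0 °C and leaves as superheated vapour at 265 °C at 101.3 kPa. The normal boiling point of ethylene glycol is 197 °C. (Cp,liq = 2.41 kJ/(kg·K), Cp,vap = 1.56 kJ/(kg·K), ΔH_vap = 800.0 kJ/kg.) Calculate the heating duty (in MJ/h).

Q = 29100 MJ/h

liquid 83.0→197 °C: 274.74 kJ/kg
vaporisation at 197 °C: 800 kJ/kg
vapour 197→265 °C: 106.08 kJ/kg
Δh = 274.74 + 800 + 106.08 = 1180.8 kJ/kg
Q = ṁ·Δh = 6.855 kg/s × 1180.8 kJ/kg = 8094.5 kJ/s
|Q| = 8094.5 kW = 29140 MJ/h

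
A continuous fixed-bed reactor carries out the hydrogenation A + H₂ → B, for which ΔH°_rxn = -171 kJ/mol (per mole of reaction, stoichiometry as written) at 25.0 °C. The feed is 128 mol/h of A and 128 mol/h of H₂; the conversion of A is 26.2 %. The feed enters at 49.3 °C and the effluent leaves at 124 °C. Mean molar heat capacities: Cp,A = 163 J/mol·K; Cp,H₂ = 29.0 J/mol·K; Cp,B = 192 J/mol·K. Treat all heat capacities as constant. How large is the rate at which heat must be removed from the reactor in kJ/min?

Extent of reaction ξ = 0.262 × 128 = 33.536 mol/h
Reaction term: ξ·ΔH°_rxn = 33.536 × -171 = -5734.7 kJ/h
Sensible, feed 49.3→25 °C: -597.2 kJ/h
Outlet flows (mol/h): A 94.464, H₂ 94.464, B 33.536
Sensible, products 25→124 °C: 2433 kJ/h
Q = ΔH = -3898.8 kJ/h = -1.083 kW
Heat removed = 64.98 kJ/min

Q_out = 65.0 kJ/min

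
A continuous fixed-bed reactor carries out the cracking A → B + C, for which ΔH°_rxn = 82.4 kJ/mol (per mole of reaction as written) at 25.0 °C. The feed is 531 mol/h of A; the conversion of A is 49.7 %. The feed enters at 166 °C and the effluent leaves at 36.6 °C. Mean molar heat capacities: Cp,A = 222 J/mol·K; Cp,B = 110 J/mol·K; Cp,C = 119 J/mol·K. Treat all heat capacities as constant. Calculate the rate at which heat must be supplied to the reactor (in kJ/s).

Extent of reaction ξ = 0.497 × 531 = 263.91 mol/h
Reaction term: ξ·ΔH°_rxn = 263.91 × 82.4 = 21746 kJ/h
Sensible, feed 166→25 °C: -16621 kJ/h
Outlet flows (mol/h): A 267.09, B 263.91, C 263.91
Sensible, products 25→36.6 °C: 1388.9 kJ/h
Q = ΔH = 6513.4 kJ/h = 1.8093 kW
Heat supplied = 1.8093 kJ/s

Q_in = 1.81 kJ/s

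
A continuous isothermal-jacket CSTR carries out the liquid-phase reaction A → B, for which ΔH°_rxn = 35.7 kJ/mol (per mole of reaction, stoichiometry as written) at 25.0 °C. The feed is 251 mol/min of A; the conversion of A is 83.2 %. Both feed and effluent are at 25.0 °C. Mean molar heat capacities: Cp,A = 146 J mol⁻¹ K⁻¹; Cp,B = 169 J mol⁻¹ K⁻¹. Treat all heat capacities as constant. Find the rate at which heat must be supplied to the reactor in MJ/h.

Extent of reaction ξ = 0.832 × 251 = 208.83 mol/min
Reaction term: ξ·ΔH°_rxn = 208.83 × 35.7 = 7455.3 kJ/min
Q = ΔH = 7455.3 kJ/min = 124.26 kW
Heat supplied = 447.32 MJ/h

Q_in = 447 MJ/h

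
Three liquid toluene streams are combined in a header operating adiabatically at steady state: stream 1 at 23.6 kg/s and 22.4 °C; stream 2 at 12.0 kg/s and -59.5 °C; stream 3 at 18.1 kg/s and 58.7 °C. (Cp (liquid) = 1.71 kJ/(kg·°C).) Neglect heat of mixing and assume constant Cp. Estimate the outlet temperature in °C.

Energy balance with Q = 0: Σ ṁᵢCp,ᵢ(T_out − Tᵢ) = 0
T_out = Σ ṁᵢCp,ᵢTᵢ / Σ ṁᵢCp,ᵢ
      = 1499.9 / 91.827 = 16.334 °C

T_out = 16.3 °C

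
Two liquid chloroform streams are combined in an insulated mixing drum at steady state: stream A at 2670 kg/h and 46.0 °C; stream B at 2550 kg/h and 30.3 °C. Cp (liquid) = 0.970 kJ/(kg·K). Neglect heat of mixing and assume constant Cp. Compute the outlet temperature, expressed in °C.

T_out = 38.3 °C

Energy balance with Q = 0: Σ ṁᵢCp,ᵢ(T_out − Tᵢ) = 0
Σ ṁᵢCp,ᵢTᵢ = 2670×0.970×46.0 + 2550×0.970×30.3 = 194080
Σ ṁᵢCp,ᵢ = 2670×0.970 + 2550×0.970 = 5063.4
T_out = 194080 / 5063.4 = 38.33 °C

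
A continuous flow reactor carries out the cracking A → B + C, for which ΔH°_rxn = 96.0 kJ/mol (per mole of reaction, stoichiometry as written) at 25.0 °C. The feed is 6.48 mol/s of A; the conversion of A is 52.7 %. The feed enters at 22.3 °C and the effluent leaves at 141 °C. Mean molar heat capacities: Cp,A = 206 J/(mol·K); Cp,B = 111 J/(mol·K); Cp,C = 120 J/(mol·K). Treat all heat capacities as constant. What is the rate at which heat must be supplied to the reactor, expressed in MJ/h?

Q_in = 1790 MJ/h

Extent of reaction ξ = 0.527 × 6.48 = 3.415 mol/s
Reaction term: ξ·ΔH°_rxn = 3.415 × 96.0 = 327.84 kJ/s
Sensible, feed 22.3→25 °C: 3.6042 kJ/s
Outlet flows (mol/s): A 3.065, B 3.415, C 3.415
Sensible, products 25→141 °C: 164.75 kJ/s
Q = ΔH = 496.19 kJ/s = 496.19 kW
Heat supplied = 1786.3 MJ/h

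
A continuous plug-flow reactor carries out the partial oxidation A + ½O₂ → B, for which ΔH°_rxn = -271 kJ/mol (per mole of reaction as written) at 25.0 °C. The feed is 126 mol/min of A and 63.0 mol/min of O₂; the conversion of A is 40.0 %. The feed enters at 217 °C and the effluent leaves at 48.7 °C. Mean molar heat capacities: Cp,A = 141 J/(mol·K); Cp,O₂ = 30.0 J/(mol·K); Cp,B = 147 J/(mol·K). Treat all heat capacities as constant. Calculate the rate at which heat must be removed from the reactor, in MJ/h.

Q_out = 1020 MJ/h

Extent of reaction ξ = 0.400 × 126 = 50.4 mol/min
Reaction term: ξ·ΔH°_rxn = 50.4 × -271 = -13658 kJ/min
Sensible, feed 217→25 °C: -3774 kJ/min
Outlet flows (mol/min): A 75.6, O₂ 37.8, B 50.4
Sensible, products 25→48.7 °C: 455.1 kJ/min
Q = ΔH = -16977 kJ/min = -282.95 kW
Heat removed = 1018.6 MJ/h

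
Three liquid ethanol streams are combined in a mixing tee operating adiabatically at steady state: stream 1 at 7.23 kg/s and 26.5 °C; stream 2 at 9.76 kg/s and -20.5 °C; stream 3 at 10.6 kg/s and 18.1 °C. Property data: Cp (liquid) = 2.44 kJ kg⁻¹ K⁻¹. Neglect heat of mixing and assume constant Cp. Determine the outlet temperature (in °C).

Energy balance with Q = 0: Σ ṁᵢCp,ᵢ(T_out − Tᵢ) = 0
Σ ṁᵢCp,ᵢTᵢ = 7.23×2.44×26.5 + 9.76×2.44×-20.5 + 10.6×2.44×18.1 = 447.44
Σ ṁᵢCp,ᵢ = 7.23×2.44 + 9.76×2.44 + 10.6×2.44 = 67.32
T_out = 447.44 / 67.32 = 6.6464 °C

T_out = 6.65 °C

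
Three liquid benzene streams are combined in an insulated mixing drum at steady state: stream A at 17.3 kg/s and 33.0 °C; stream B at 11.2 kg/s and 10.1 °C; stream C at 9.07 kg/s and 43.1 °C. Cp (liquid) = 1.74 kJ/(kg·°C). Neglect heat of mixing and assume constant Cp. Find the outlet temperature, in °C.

T_out = 28.6 °C

No heat crosses the boundary, so H_out = H_in.
T_out = Σ ṁᵢCp,ᵢTᵢ / Σ ṁᵢCp,ᵢ
      = 1870.4 / 65.372 = 28.612 °C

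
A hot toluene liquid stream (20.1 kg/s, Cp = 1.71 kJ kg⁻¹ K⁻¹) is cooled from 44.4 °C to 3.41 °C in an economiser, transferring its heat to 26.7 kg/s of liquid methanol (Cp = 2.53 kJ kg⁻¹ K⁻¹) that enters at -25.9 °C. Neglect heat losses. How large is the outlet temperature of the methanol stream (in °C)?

Heat released by hot stream: Q = 20.1 × 1.71 × (44.4 − 3.41) = 1408.9 kJ/s
Energy balance on cold side (adiabatic exchanger): Q = ṁ_c·Cp_c·(T_c,out − T_c,in)
T_c,out = -25.9 + 1408.9/(26.7 × 2.53) = -5.0437 °C

T_c,out = -5.04 °C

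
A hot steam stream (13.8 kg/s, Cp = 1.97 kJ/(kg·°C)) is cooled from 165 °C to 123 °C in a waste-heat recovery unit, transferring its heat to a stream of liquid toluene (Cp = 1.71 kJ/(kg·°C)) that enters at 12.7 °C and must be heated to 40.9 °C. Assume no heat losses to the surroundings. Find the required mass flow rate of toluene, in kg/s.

Heat released by hot stream: Q = 13.8 × 1.97 × (165 − 123) = 1141.8 kJ/s
Energy balance on cold side (adiabatic exchanger): Q = ṁ_c·Cp_c·(T_c,out − T_c,in)
ṁ_c = 1141.8 / [1.71 × (40.9 − 12.7)] = 23.678 kg/s

ṁ_c = 23.7 kg/s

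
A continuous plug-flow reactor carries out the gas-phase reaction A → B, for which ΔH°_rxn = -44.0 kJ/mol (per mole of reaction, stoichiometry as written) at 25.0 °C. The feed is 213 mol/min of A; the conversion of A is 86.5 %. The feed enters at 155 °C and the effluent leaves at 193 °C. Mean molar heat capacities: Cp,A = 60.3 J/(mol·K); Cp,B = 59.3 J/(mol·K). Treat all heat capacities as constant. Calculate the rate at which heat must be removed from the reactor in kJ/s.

Extent of reaction ξ = 0.865 × 213 = 184.25 mol/min
Reaction term: ξ·ΔH°_rxn = 184.25 × -44.0 = -8106.8 kJ/min
Sensible, feed 155→25 °C: -1669.7 kJ/min
Outlet flows (mol/min): A 28.755, B 184.25
Sensible, products 25→193 °C: 2126.8 kJ/min
Q = ΔH = -7649.7 kJ/min = -127.49 kW
Heat removed = 127.49 kJ/s

Q_out = 127 kJ/s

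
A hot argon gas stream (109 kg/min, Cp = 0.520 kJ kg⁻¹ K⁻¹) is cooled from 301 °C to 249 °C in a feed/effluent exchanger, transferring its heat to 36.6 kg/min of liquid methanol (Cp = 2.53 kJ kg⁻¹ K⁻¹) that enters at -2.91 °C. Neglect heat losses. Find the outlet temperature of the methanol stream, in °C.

T_c,out = 28.9 °C

Heat released by hot stream: Q = 109 × 0.520 × (301 − 249) = 2947.4 kJ/min
Energy balance on cold side (adiabatic exchanger): Q = ṁ_c·Cp_c·(T_c,out − T_c,in)
T_c,out = -2.91 + 2947.4/(36.6 × 2.53) = 28.92 °C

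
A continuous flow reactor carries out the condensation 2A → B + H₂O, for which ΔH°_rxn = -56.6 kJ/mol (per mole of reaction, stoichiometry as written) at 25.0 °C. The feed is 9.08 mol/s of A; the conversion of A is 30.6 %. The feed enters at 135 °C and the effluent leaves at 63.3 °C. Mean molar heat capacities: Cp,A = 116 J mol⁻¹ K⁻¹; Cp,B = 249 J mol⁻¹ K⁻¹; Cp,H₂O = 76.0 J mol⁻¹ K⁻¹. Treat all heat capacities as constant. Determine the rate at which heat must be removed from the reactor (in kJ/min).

Extent of reaction ξ = 0.306 × 9.08 / 2 = 1.3892 mol/s
Reaction term: ξ·ΔH°_rxn = 1.3892 × -56.6 = -78.631 kJ/s
Sensible, feed 135→25 °C: -115.86 kJ/s
Outlet flows (mol/s): A 6.3015, B 1.3892, H₂O 1.3892
Sensible, products 25→63.3 °C: 45.289 kJ/s
Q = ΔH = -149.2 kJ/s = -149.2 kW
Heat removed = 8952.2 kJ/min

Q_out = 8950 kJ/min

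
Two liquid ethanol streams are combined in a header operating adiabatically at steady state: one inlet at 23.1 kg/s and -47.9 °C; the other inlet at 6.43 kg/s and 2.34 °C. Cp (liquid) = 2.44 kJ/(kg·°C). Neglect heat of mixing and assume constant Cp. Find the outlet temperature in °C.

No heat crosses the boundary, so H_out = H_in.
Σ ṁᵢCp,ᵢTᵢ = 23.1×2.44×-47.9 + 6.43×2.44×2.34 = -2663.1
Σ ṁᵢCp,ᵢ = 23.1×2.44 + 6.43×2.44 = 72.053
T_out = -2663.1 / 72.053 = -36.961 °C

T_out = -37.0 °C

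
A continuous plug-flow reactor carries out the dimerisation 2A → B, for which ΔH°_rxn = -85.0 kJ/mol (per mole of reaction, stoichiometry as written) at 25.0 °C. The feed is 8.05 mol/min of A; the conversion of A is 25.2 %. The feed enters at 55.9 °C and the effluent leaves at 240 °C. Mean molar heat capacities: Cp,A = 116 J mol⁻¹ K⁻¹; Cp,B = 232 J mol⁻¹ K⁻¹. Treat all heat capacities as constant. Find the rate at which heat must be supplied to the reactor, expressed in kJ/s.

Extent of reaction ξ = 0.252 × 8.05 / 2 = 1.0143 mol/min
Reaction term: ξ·ΔH°_rxn = 1.0143 × -85.0 = -86.216 kJ/min
Sensible, feed 55.9→25 °C: -28.854 kJ/min
Outlet flows (mol/min): A 6.0214, B 1.0143
Sensible, products 25→240 °C: 200.77 kJ/min
Q = ΔH = 85.697 kJ/min = 1.4283 kW
Heat supplied = 1.4283 kJ/s

Q_in = 1.43 kJ/s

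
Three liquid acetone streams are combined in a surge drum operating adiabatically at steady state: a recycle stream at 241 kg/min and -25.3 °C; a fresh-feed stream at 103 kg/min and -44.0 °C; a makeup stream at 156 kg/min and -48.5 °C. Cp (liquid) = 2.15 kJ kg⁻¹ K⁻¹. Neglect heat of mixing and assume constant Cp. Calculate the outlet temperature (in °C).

T_out = -36.4 °C

No heat crosses the boundary, so H_out = H_in.
Σ ṁᵢCp,ᵢTᵢ = 241×2.15×-25.3 + 103×2.15×-44.0 + 156×2.15×-48.5 = -39120
Σ ṁᵢCp,ᵢ = 241×2.15 + 103×2.15 + 156×2.15 = 1075
T_out = -39120 / 1075 = -36.391 °C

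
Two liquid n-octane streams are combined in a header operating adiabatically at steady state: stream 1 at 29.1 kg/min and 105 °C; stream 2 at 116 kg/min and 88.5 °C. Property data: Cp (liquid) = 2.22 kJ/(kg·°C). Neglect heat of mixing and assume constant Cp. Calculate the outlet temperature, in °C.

No heat crosses the boundary, so H_out = H_in.
T_out = Σ ṁᵢCp,ᵢTᵢ / Σ ṁᵢCp,ᵢ
      = 29574 / 322.12 = 91.809 °C

T_out = 91.8 °C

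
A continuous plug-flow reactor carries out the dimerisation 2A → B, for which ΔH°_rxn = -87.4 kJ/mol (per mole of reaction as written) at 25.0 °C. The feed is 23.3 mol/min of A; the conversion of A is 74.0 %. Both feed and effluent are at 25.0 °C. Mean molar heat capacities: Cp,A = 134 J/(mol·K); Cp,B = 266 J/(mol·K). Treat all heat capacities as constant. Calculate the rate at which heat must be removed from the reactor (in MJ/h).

Q_out = 45.2 MJ/h

Extent of reaction ξ = 0.740 × 23.3 / 2 = 8.621 mol/min
Reaction term: ξ·ΔH°_rxn = 8.621 × -87.4 = -753.48 kJ/min
Q = ΔH = -753.48 kJ/min = -12.558 kW
Heat removed = 45.209 MJ/h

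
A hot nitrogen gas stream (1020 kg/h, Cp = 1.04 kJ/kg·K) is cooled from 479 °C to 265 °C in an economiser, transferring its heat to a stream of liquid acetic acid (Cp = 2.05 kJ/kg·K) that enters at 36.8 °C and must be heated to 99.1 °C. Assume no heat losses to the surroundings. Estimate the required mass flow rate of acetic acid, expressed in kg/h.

Heat released by hot stream: Q = 1020 × 1.04 × (479 − 265) = 227010 kJ/h
Energy balance on cold side (adiabatic exchanger): Q = ṁ_c·Cp_c·(T_c,out − T_c,in)
ṁ_c = 227010 / [2.05 × (99.1 − 36.8)] = 1777.5 kg/h

ṁ_c = 1780 kg/h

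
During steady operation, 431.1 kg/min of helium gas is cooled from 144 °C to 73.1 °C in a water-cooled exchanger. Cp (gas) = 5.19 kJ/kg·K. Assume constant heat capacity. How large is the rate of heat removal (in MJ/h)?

Q = ṁ·Cp·ΔT = 431.1 × 5.19 × (73.1 − 144) = -158630 kJ/min
Converting: 158630 / 60 s = 2643.9 kW
Cooling duty = 9517.9 MJ/h

Q_c = 9520 MJ/h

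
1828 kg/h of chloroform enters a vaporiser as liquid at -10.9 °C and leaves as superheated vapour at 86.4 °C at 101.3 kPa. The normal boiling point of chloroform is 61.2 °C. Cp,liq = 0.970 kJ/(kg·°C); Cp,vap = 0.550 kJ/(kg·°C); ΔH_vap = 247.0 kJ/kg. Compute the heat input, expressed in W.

Q = 168000 W

liquid -10.9→61.2 °C: 69.937 kJ/kg
vaporisation at 61.2 °C: 247 kJ/kg
vapour 61.2→86.4 °C: 13.86 kJ/kg
Δh = 69.937 + 247 + 13.86 = 330.8 kJ/kg
Q = ṁ·Δh = 1828 kg/h × 330.8 kJ/kg = 604700 kJ/h
|Q| = 167.97 kW = 167970 W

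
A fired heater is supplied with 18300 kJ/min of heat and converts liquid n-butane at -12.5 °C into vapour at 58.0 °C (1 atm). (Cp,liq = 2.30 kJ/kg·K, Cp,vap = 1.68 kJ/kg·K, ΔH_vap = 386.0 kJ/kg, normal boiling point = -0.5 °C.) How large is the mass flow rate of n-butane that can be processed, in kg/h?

ṁ = 2150 kg/h

Δh = 2.30×(-0.5−-12.5) + 386.0 + 1.68×(58.0−-0.5) = 511.88 kJ/kg
Q = 18300 kJ/min = 305 kJ/s = 1.098e+06 kJ/h
ṁ = Q/Δh = 1.098e+06 / 511.88 = 2145 kg/h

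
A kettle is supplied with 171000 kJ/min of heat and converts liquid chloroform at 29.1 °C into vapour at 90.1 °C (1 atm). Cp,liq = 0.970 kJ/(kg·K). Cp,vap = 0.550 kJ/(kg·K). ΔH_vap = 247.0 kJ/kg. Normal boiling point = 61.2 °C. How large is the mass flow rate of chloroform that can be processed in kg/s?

ṁ = 9.69 kg/s

Δh = 0.970×(61.2−29.1) + 247.0 + 0.550×(90.1−61.2) = 294.03 kJ/kg
Q = 171000 kJ/min = 2850 kJ/s = 2850 kJ/s
ṁ = Q/Δh = 2850 / 294.03 = 9.6928 kg/s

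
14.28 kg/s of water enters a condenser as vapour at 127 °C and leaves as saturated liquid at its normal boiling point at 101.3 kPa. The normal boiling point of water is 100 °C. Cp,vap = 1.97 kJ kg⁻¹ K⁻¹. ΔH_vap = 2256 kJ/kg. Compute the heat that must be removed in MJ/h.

vapour 127→100 °C: -53.19 kJ/kg
condensation at 100 °C: -2256 kJ/kg
Δh = -53.19 + -2256 = -2309.2 kJ/kg
Q = ṁ·Δh = 14.28 kg/s × -2309.2 kJ/kg = -32975 kJ/s
|Q| = 32975 kW = 118710 MJ/h

Q_c = 119000 MJ/h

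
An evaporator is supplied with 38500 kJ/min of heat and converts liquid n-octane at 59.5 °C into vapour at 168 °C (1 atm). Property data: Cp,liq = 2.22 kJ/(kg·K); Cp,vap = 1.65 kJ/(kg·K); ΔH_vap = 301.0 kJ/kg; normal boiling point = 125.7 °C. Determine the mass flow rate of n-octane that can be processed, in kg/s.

ṁ = 1.24 kg/s

Δh = 2.22×(125.7−59.5) + 301.0 + 1.65×(168−125.7) = 517.76 kJ/kg
Q = 38500 kJ/min = 641.67 kJ/s = 641.67 kJ/s
ṁ = Q/Δh = 641.67 / 517.76 = 1.2393 kg/s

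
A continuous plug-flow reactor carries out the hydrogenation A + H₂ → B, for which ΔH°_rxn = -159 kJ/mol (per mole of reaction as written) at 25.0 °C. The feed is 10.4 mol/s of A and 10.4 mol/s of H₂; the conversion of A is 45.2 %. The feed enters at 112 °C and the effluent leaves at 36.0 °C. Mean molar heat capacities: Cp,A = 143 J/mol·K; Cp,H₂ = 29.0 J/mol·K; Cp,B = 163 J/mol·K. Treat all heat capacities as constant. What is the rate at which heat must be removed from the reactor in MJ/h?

Extent of reaction ξ = 0.452 × 10.4 = 4.7008 mol/s
Reaction term: ξ·ΔH°_rxn = 4.7008 × -159 = -747.43 kJ/s
Sensible, feed 112→25 °C: -155.63 kJ/s
Outlet flows (mol/s): A 5.6992, H₂ 5.6992, B 4.7008
Sensible, products 25→36.0 °C: 19.211 kJ/s
Q = ΔH = -883.84 kJ/s = -883.84 kW
Heat removed = 3181.8 MJ/h

Q_out = 3180 MJ/h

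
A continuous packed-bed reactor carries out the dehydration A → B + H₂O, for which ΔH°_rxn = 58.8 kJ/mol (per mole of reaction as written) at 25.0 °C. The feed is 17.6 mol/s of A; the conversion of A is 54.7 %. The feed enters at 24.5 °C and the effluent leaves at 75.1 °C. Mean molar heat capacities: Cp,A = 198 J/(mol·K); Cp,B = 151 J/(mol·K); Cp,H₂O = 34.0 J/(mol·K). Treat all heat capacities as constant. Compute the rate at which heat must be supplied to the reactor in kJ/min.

Q_in = 44200 kJ/min

Extent of reaction ξ = 0.547 × 17.6 = 9.6272 mol/s
Reaction term: ξ·ΔH°_rxn = 9.6272 × 58.8 = 566.08 kJ/s
Sensible, feed 24.5→25 °C: 1.7424 kJ/s
Outlet flows (mol/s): A 7.9728, B 9.6272, H₂O 9.6272
Sensible, products 25→75.1 °C: 168.32 kJ/s
Q = ΔH = 736.14 kJ/s = 736.14 kW
Heat supplied = 44168 kJ/min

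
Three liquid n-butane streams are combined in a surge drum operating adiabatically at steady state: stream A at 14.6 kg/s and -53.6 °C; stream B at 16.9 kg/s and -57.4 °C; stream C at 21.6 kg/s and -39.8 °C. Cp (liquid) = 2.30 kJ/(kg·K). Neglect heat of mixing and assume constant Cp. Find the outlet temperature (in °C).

T_out = -49.2 °C

Adiabatic, steady state ⇒ Σ ṁᵢCp,ᵢ(T_out − Tᵢ) = 0
Σ ṁᵢCp,ᵢTᵢ = 14.6×2.30×-53.6 + 16.9×2.30×-57.4 + 21.6×2.30×-39.8 = -6008.3
Σ ṁᵢCp,ᵢ = 14.6×2.30 + 16.9×2.30 + 21.6×2.30 = 122.13
T_out = -6008.3 / 122.13 = -49.196 °C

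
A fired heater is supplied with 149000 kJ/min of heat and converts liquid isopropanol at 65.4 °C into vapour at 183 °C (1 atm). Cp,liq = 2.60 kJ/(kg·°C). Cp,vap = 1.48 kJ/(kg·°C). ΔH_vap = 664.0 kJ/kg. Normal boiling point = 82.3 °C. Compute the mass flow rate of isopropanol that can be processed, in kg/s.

Δh = 2.60×(82.3−65.4) + 664.0 + 1.48×(183−82.3) = 856.98 kJ/kg
Q = 149000 kJ/min = 2483.3 kJ/s = 2483.3 kJ/s
ṁ = Q/Δh = 2483.3 / 856.98 = 2.8978 kg/s

ṁ = 2.90 kg/s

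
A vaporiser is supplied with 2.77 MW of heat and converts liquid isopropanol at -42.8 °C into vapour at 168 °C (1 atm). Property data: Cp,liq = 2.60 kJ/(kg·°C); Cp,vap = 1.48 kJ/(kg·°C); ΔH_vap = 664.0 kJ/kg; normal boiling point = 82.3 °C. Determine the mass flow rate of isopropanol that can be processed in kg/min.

Δh = 2.60×(82.3−-42.8) + 664.0 + 1.48×(168−82.3) = 1116.1 kJ/kg
Q = 2.77 MW = 2770 kJ/s = 166200 kJ/min
ṁ = Q/Δh = 166200 / 1116.1 = 148.91 kg/min

ṁ = 149 kg/min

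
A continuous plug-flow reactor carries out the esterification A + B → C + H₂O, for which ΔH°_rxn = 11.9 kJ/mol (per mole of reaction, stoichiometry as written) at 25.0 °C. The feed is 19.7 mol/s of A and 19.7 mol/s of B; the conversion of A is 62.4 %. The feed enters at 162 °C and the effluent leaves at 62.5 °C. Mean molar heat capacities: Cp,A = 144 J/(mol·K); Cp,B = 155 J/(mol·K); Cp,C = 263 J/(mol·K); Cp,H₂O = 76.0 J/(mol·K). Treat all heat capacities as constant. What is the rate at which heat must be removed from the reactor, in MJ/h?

Extent of reaction ξ = 0.624 × 19.7 = 12.293 mol/s
Reaction term: ξ·ΔH°_rxn = 12.293 × 11.9 = 146.28 kJ/s
Sensible, feed 162→25 °C: -806.97 kJ/s
Outlet flows (mol/s): A 7.4072, B 7.4072, C 12.293, H₂O 12.293
Sensible, products 25→62.5 °C: 239.33 kJ/s
Q = ΔH = -421.36 kJ/s = -421.36 kW
Heat removed = 1516.9 MJ/h

Q_out = 1520 MJ/h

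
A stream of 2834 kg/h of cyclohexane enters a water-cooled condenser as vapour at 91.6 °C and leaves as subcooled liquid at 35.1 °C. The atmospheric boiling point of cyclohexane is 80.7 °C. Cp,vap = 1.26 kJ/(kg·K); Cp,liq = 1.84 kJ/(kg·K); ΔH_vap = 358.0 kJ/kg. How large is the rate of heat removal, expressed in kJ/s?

Q_c = 359 kJ/s

vapour 91.6→80.7 °C: -13.734 kJ/kg
condensation at 80.7 °C: -358 kJ/kg
liquid 80.7→35.1 °C: -83.904 kJ/kg
Δh = -13.734 + -358 + -83.904 = -455.64 kJ/kg
Q = ṁ·Δh = 2834 kg/h × -455.64 kJ/kg = -1.2913e+06 kJ/h
|Q| = 358.69 kW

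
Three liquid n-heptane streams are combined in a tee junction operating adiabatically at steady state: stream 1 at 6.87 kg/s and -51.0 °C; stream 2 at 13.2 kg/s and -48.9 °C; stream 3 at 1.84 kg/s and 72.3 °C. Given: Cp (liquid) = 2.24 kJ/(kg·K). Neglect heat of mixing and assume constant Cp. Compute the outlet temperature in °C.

Energy balance with Q = 0: Σ ṁᵢCp,ᵢ(T_out − Tᵢ) = 0
T_out = Σ ṁᵢCp,ᵢTᵢ / Σ ṁᵢCp,ᵢ
      = -1932.7 / 49.078 = -39.38 °C

T_out = -39.4 °C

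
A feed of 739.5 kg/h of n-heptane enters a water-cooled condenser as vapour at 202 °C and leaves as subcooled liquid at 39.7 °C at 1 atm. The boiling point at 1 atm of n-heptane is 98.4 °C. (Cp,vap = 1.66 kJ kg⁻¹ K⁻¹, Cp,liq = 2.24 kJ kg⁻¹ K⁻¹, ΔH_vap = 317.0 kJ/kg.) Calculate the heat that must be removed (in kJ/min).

Q_c = 7650 kJ/min

vapour 202→98.4 °C: -171.98 kJ/kg
condensation at 98.4 °C: -317 kJ/kg
liquid 98.4→39.7 °C: -131.49 kJ/kg
Δh = -171.98 + -317 + -131.49 = -620.46 kJ/kg
Q = ṁ·Δh = 739.5 kg/h × -620.46 kJ/kg = -458830 kJ/h
|Q| = 127.45 kW = 7647.2 kJ/min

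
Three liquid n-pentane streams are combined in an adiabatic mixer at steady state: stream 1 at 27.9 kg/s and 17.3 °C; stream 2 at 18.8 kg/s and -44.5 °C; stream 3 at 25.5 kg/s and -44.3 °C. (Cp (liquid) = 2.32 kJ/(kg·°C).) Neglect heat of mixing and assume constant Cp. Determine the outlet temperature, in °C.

Energy balance with Q = 0: Σ ṁᵢCp,ᵢ(T_out − Tᵢ) = 0
T_out = Σ ṁᵢCp,ᵢTᵢ / Σ ṁᵢCp,ᵢ
      = -3441.9 / 167.5 = -20.548 °C

T_out = -20.5 °C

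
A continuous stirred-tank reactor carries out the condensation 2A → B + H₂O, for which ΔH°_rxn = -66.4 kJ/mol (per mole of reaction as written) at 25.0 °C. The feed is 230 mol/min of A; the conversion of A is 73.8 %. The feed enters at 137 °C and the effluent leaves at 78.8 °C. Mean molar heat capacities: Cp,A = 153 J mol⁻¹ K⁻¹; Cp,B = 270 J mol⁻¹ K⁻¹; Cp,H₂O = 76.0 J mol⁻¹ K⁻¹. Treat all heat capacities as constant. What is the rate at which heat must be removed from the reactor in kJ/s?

Q_out = 125 kJ/s

Extent of reaction ξ = 0.738 × 230 / 2 = 84.87 mol/min
Reaction term: ξ·ΔH°_rxn = 84.87 × -66.4 = -5635.4 kJ/min
Sensible, feed 137→25 °C: -3941.3 kJ/min
Outlet flows (mol/min): A 60.26, B 84.87, H₂O 84.87
Sensible, products 25→78.8 °C: 2075.9 kJ/min
Q = ΔH = -7500.8 kJ/min = -125.01 kW
Heat removed = 125.01 kJ/s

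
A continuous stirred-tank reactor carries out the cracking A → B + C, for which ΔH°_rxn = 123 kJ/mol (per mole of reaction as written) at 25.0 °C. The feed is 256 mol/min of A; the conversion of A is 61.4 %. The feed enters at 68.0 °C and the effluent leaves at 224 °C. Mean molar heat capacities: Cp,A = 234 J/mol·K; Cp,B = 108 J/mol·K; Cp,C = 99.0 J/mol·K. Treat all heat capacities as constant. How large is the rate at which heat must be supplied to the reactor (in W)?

Extent of reaction ξ = 0.614 × 256 = 157.18 mol/min
Reaction term: ξ·ΔH°_rxn = 157.18 × 123 = 19334 kJ/min
Sensible, feed 68.0→25 °C: -2575.9 kJ/min
Outlet flows (mol/min): A 98.816, B 157.18, C 157.18
Sensible, products 25→224 °C: 11076 kJ/min
Q = ΔH = 27834 kJ/min = 463.9 kW
Heat supplied = 463900 W

Q_in = 464000 W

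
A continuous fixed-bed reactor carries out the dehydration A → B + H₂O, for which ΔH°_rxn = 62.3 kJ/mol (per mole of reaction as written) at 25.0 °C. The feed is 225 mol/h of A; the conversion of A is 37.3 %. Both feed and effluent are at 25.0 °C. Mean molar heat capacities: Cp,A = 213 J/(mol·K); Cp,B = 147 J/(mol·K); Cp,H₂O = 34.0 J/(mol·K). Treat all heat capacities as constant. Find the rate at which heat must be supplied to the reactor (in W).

Extent of reaction ξ = 0.373 × 225 = 83.925 mol/h
Reaction term: ξ·ΔH°_rxn = 83.925 × 62.3 = 5228.5 kJ/h
Q = ΔH = 5228.5 kJ/h = 1.4524 kW
Heat supplied = 1452.4 W

Q_in = 1450 W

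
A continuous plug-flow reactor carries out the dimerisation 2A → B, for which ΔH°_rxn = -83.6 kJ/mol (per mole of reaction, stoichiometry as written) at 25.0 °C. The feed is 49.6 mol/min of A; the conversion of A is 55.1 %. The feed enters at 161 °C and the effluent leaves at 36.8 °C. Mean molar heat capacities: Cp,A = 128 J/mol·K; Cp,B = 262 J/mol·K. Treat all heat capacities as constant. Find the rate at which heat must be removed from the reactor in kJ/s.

Extent of reaction ξ = 0.551 × 49.6 / 2 = 13.665 mol/min
Reaction term: ξ·ΔH°_rxn = 13.665 × -83.6 = -1142.4 kJ/min
Sensible, feed 161→25 °C: -863.44 kJ/min
Outlet flows (mol/min): A 22.27, B 13.665
Sensible, products 25→36.8 °C: 75.883 kJ/min
Q = ΔH = -1929.9 kJ/min = -32.166 kW
Heat removed = 32.166 kJ/s

Q_out = 32.2 kJ/s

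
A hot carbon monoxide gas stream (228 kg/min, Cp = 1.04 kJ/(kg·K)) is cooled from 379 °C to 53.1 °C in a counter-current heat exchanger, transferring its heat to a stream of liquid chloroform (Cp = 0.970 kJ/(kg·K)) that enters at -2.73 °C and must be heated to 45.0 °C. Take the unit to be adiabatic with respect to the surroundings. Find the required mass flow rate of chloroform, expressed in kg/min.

ṁ_c = 1670 kg/min

Heat released by hot stream: Q = 228 × 1.04 × (379 − 53.1) = 77277 kJ/min
Energy balance on cold side (adiabatic exchanger): Q = ṁ_c·Cp_c·(T_c,out − T_c,in)
ṁ_c = 77277 / [0.970 × (45.0 − -2.73)] = 1669.1 kg/min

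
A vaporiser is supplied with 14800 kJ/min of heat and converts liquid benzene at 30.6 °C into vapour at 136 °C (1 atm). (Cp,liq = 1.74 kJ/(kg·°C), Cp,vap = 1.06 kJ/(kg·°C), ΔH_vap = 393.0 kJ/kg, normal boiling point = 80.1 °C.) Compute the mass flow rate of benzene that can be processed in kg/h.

ṁ = 1650 kg/h

Δh = 1.74×(80.1−30.6) + 393.0 + 1.06×(136−80.1) = 538.38 kJ/kg
Q = 14800 kJ/min = 246.67 kJ/s = 888000 kJ/h
ṁ = Q/Δh = 888000 / 538.38 = 1649.4 kg/h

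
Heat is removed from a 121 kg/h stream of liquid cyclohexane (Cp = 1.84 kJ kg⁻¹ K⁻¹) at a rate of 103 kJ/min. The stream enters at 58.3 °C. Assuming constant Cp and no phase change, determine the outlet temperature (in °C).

T_out = 30.5 °C

Q = 103 kJ/min = 6180 kJ/h
ΔT = Q/(ṁ·Cp) = 6180/(121×1.84) = 27.758 K
T_out = 58.3 − 27.758 = 30.542 °C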